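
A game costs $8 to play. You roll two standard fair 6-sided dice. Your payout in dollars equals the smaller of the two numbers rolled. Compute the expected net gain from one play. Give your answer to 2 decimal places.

Distribution of the smaller of the two numbers rolled: 1 w.p. 11/36, 2 w.p. 1/4, 3 w.p. 7/36, 4 w.p. 5/36, 5 w.p. 1/12, 6 w.p. 1/36
E[payout] = (11/36)·1 + (1/4)·2 + (7/36)·3 + (5/36)·4 + (1/12)·5 + (1/36)·6 = 91/36
Expected profit = 91/36 − 8 = -197/36 ≈ -$5.47

-$5.47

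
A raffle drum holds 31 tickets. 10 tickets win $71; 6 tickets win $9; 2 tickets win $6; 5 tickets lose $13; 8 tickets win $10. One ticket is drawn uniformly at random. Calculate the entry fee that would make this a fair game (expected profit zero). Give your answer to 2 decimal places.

E[payout] = (10/31)·71 + (6/31)·9 + (2/31)·6 + (5/31)·(-13) + (8/31)·10 = 791/31
Fair fee = E[payout] = 791/31 ≈ $25.52

$25.52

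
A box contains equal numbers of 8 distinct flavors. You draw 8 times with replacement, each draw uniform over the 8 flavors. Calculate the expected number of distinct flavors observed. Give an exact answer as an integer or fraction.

11012415/2097152

Let Xⱼ=1 if type j appears at least once. P(Xⱼ=1) = 1 − ((8−1)/8)^8 = 11012415/16777216.
E[#distinct] = 8·11012415/16777216 = 11012415/2097152.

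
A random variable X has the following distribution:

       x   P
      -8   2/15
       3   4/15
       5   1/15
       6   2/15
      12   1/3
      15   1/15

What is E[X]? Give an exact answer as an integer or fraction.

88/15

E[X] = (2/15)·(-8) + (4/15)·3 + (1/15)·5 + (2/15)·6 + (1/3)·12 + (1/15)·15
     = 88/15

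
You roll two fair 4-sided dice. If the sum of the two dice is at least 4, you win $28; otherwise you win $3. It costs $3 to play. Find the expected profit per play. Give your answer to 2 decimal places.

E[payout] = (3/16)·3 + (13/16)·28 = 373/16
Expected profit = 373/16 − 3 = 325/16 ≈ $20.31

$20.31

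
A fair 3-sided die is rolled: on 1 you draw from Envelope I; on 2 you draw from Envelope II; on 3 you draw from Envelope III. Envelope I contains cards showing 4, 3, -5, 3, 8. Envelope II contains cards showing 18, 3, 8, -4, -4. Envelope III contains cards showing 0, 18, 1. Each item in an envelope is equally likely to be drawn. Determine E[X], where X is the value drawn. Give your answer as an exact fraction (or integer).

E[X | Envelope I] = (4 + 3 − 5 + 3 + 8)/5 = 13/5
E[X | Envelope II] = (18 + 3 + 8 − 4 − 4)/5 = 21/5
E[X | Envelope III] = (0 + 18 + 1)/3 = 19/3
E[X] = (1/3)·13/5 + (1/3)·21/5 + (1/3)·19/3 = 197/45

197/45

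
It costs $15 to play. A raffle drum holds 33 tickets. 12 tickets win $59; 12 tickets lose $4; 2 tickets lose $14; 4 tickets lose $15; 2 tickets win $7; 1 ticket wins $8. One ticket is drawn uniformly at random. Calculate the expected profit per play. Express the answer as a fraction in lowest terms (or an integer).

E[payout] = (12/33)·59 + (12/33)·(-4) + (2/33)·(-14) + (4/33)·(-15) + (2/33)·7 + (1/33)·8 = 18
Expected profit = 18 − 15 = 3

$3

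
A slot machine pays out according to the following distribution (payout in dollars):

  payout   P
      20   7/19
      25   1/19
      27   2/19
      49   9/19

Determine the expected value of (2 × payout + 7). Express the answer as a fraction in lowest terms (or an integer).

1453/19

E[2x+7] = (7/19)·47 + (1/19)·57 + (2/19)·61 + (9/19)·105
     = 1453/19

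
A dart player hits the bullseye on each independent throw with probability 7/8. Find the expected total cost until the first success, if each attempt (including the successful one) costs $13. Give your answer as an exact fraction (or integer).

104/7 dollars

E[#attempts] = 1/p = 8/7; E[cost] = 13·8/7 = 104/7.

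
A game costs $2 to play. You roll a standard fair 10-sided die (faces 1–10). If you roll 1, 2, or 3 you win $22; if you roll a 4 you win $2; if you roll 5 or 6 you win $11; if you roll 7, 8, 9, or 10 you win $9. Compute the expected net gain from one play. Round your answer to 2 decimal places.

$10.60

E[payout] = (1/10)·2 + (2/5)·9 + (1/5)·11 + (3/10)·22 = 63/5
Expected profit = 63/5 − 2 = 53/5 ≈ $10.60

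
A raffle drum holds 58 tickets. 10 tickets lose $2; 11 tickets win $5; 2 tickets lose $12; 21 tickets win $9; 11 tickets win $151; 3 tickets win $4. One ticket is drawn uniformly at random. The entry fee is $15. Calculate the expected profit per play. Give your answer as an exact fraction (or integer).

1003/58 dollars

E[payout] = (10/58)·(-2) + (11/58)·5 + (2/58)·(-12) + (21/58)·9 + (11/58)·151 + (3/58)·4 = 1873/58
Expected profit = 1873/58 − 15 = 1003/58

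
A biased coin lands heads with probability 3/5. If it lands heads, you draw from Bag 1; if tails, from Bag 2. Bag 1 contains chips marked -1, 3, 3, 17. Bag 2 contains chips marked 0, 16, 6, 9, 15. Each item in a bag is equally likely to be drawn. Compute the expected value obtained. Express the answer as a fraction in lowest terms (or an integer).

E[X | Bag 1] = (-1 + 3 + 3 + 17)/4 = 11/2
E[X | Bag 2] = (0 + 16 + 6 + 9 + 15)/5 = 46/5
E[X] = (3/5)·11/2 + (2/5)·46/5 = 349/50

349/50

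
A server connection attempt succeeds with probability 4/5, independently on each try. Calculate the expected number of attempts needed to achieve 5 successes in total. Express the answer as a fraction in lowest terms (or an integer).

By linearity (sum of 5 independent geometric waits), E[trials] = 5/p = 5/(4/5) = 25/4.

25/4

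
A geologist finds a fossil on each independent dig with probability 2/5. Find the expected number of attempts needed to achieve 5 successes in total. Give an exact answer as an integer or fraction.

By linearity (sum of 5 independent geometric waits), E[trials] = 5/p = 5/(2/5) = 25/2.

25/2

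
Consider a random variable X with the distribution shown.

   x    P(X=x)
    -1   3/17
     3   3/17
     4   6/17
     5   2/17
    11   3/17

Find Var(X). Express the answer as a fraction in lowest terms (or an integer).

E[X] = (3/17)·(-1) + (3/17)·3 + (6/17)·4 + (2/17)·5 + (3/17)·11 = 73/17
E[X²] = (3/17)·1 + (3/17)·9 + (6/17)·16 + (2/17)·25 + (3/17)·121 = 539/17
Var(X) = 539/17 − (73/17)² = 3834/289

3834/289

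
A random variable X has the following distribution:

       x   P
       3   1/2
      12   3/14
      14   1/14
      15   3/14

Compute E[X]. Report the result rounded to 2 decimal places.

E[X] = (1/2)·3 + (3/14)·12 + (1/14)·14 + (3/14)·15
     = 58/7 ≈ 8.29

8.29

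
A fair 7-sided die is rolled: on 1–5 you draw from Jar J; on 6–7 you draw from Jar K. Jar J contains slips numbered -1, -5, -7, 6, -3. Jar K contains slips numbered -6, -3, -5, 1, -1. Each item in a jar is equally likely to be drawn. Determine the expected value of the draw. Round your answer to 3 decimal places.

E[X | Jar J] = (-1 − 5 − 7 + 6 − 3)/5 = -2
E[X | Jar K] = (-6 − 3 − 5 + 1 − 1)/5 = -14/5
E[X] = (5/7)·(-2) + (2/7)·(-14/5) = -78/35 ≈ -2.229

-2.229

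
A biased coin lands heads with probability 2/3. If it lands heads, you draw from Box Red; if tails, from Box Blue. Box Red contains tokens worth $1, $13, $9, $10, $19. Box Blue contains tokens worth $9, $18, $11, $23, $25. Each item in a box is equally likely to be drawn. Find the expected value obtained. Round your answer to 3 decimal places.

$12.667

E[X | Box Red] = (1 + 13 + 9 + 10 + 19)/5 = 52/5
E[X | Box Blue] = (9 + 18 + 11 + 23 + 25)/5 = 86/5
E[X] = (2/3)·52/5 + (1/3)·86/5 = 38/3 ≈ 12.667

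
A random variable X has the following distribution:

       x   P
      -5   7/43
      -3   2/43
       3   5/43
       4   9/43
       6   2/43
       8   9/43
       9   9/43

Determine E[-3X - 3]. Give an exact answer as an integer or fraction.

-654/43

E[-3x-3] = (7/43)·12 + (2/43)·6 + (5/43)·(-12) + (9/43)·(-15) + (2/43)·(-21) + (9/43)·(-27) + (9/43)·(-30)
     = -654/43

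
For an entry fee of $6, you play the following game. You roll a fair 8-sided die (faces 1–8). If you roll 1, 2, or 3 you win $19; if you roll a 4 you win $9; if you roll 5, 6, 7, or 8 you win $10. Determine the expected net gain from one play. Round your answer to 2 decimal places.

$7.25

E[payout] = (1/8)·9 + (1/2)·10 + (3/8)·19 = 53/4
Expected profit = 53/4 − 6 = 29/4 ≈ $7.25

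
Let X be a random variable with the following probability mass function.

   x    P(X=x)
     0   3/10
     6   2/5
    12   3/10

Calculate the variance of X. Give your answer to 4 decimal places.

E[X] = (3/10)·0 + (2/5)·6 + (3/10)·12 = 6
E[X²] = (3/10)·0 + (2/5)·36 + (3/10)·144 = 288/5
Var(X) = 288/5 − (6)² = 108/5 ≈ 21.6000

21.6000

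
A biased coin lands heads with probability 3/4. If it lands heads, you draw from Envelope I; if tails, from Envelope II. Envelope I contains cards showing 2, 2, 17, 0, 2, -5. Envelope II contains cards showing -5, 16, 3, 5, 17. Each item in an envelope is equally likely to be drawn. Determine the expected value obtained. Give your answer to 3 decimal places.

4.050

E[X | Envelope I] = (2 + 2 + 17 + 0 + 2 − 5)/6 = 3
E[X | Envelope II] = (-5 + 16 + 3 + 5 + 17)/5 = 36/5
E[X] = (3/4)·3 + (1/4)·36/5 = 81/20 ≈ 4.050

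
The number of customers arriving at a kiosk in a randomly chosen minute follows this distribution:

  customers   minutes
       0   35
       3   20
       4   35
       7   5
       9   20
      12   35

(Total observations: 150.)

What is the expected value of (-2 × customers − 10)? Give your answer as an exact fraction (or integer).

-317/15

Total = 150, so P(customers=0) = 35/150, etc.
E[-2x-10] = (7/30)·(-10) + (2/15)·(-16) + (7/30)·(-18) + (1/30)·(-24) + (2/15)·(-28) + (7/30)·(-34)
     = -317/15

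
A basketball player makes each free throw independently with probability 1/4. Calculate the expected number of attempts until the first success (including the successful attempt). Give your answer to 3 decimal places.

4.000

For a geometric distribution, E[trials] = 1/p = 1/(1/4) = 4.
≈ 4.000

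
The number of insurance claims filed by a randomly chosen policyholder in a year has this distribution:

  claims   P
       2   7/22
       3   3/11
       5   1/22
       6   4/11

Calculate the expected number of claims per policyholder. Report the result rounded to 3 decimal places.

3.864

E[X] = (7/22)·2 + (3/11)·3 + (1/22)·5 + (4/11)·6
     = 85/22 ≈ 3.864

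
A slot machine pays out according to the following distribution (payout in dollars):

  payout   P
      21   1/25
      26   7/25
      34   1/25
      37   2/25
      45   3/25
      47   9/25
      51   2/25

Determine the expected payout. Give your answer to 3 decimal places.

$38.840

E[X] = (1/25)·21 + (7/25)·26 + (1/25)·34 + (2/25)·37 + (3/25)·45 + (9/25)·47 + (2/25)·51
     = 971/25 ≈ 38.840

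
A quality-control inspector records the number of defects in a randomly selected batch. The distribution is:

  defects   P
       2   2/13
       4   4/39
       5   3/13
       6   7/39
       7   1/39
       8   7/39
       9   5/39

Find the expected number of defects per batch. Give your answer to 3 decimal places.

E[X] = (2/13)·2 + (4/39)·4 + (3/13)·5 + (7/39)·6 + (1/39)·7 + (7/39)·8 + (5/39)·9
     = 223/39 ≈ 5.718

5.718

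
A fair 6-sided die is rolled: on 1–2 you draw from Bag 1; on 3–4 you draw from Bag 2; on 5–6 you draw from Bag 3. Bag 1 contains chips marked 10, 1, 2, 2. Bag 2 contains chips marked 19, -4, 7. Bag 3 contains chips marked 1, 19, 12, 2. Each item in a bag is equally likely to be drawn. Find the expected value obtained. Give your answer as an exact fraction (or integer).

E[X | Bag 1] = (10 + 1 + 2 + 2)/4 = 15/4
E[X | Bag 2] = (19 − 4 + 7)/3 = 22/3
E[X | Bag 3] = (1 + 19 + 12 + 2)/4 = 17/2
E[X] = (1/3)·15/4 + (1/3)·22/3 + (1/3)·17/2 = 235/36

235/36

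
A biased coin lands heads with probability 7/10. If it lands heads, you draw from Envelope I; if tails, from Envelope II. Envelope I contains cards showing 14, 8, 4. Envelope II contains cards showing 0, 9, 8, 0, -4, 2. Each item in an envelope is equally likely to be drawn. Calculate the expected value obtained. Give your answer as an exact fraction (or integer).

E[X | Envelope I] = (14 + 8 + 4)/3 = 26/3
E[X | Envelope II] = (0 + 9 + 8 + 0 − 4 + 2)/6 = 5/2
E[X] = (7/10)·26/3 + (3/10)·5/2 = 409/60

409/60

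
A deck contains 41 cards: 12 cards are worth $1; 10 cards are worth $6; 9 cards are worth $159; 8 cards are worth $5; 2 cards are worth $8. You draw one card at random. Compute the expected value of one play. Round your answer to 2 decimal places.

E[payout] = (12/41)·1 + (10/41)·6 + (9/41)·159 + (8/41)·5 + (2/41)·8 = 1559/41
≈ $38.02

$38.02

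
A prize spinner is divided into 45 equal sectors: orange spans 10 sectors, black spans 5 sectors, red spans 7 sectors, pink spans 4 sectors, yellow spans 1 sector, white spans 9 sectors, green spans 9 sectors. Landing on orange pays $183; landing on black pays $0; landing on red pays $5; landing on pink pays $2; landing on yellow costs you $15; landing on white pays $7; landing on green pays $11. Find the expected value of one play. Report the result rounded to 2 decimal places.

$44.89

E[payout] = (10/45)·183 + (5/45)·0 + (7/45)·5 + (4/45)·2 + (1/45)·(-15) + (9/45)·7 + (9/45)·11 = 404/9
≈ $44.89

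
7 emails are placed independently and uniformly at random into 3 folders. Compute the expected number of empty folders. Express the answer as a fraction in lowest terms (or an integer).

Let Xⱼ=1 if folder j is empty. P(Xⱼ=1) = ((3-1)/3)^7 = 128/2187.
By linearity, E[#empty] = 3·128/2187 = 128/729.

128/729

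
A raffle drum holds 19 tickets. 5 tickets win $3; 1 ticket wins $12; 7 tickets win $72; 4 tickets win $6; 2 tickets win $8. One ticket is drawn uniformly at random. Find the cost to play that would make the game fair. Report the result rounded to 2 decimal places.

$30.05

E[payout] = (5/19)·3 + (1/19)·12 + (7/19)·72 + (4/19)·6 + (2/19)·8 = 571/19
Fair fee = E[payout] = 571/19 ≈ $30.05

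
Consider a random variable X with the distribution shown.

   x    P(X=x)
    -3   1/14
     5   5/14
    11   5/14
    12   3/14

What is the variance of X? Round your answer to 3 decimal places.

18.495

E[X] = (1/14)·(-3) + (5/14)·5 + (5/14)·11 + (3/14)·12 = 113/14
E[X²] = (1/14)·9 + (5/14)·25 + (5/14)·121 + (3/14)·144 = 1171/14
Var(X) = 1171/14 − (113/14)² = 3625/196 ≈ 18.495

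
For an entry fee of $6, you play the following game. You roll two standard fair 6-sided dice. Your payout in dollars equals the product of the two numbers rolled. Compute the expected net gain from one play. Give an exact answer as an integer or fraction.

Distribution of the product of the two numbers rolled: 1 w.p. 1/36, 2 w.p. 1/18, 3 w.p. 1/18, 4 w.p. 1/12, 5 w.p. 1/18, 6 w.p. 1/9, …
E[payout] = (1/36)·1 + (1/18)·2 + (1/18)·3 + (1/12)·4 + (1/18)·5 + (1/9)·6 + (1/18)·8 + (1/36)·9 + (1/18)·10 + (1/9)·12 + (1/18)·15 + (1/36)·16 + (1/18)·18 + (1/18)·20 + (1/18)·24 + (1/36)·25 + (1/18)·30 + (1/36)·36 = 49/4
Expected profit = 49/4 − 6 = 25/4

25/4 dollars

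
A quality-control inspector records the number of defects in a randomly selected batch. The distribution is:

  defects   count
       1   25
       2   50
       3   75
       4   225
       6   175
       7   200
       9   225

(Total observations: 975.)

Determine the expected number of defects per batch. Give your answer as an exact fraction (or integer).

Total = 975, so P(defects=1) = 25/975, etc.
E[X] = (1/39)·1 + (2/39)·2 + (1/13)·3 + (3/13)·4 + (7/39)·6 + (8/39)·7 + (3/13)·9
     = 229/39

229/39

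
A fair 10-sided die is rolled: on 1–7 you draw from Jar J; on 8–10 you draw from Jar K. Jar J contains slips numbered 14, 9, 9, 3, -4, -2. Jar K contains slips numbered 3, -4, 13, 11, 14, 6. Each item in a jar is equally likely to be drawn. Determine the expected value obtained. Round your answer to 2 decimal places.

5.53

E[X | Jar J] = (14 + 9 + 9 + 3 − 4 − 2)/6 = 29/6
E[X | Jar K] = (3 − 4 + 13 + 11 + 14 + 6)/6 = 43/6
E[X] = (7/10)·29/6 + (3/10)·43/6 = 83/15 ≈ 5.53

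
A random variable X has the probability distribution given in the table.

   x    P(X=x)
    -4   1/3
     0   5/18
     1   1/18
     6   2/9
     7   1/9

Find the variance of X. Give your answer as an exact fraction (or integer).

E[X] = (1/3)·(-4) + (5/18)·0 + (1/18)·1 + (2/9)·6 + (1/9)·7 = 5/6
E[X²] = (1/3)·16 + (5/18)·0 + (1/18)·1 + (2/9)·36 + (1/9)·49 = 113/6
Var(X) = 113/6 − (5/6)² = 653/36

653/36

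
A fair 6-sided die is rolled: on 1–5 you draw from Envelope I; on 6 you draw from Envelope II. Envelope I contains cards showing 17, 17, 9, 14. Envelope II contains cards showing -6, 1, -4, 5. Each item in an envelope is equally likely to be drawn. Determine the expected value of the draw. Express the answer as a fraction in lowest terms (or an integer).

281/24

E[X | Envelope I] = (17 + 17 + 9 + 14)/4 = 57/4
E[X | Envelope II] = (-6 + 1 − 4 + 5)/4 = -1
E[X] = (5/6)·57/4 + (1/6)·(-1) = 281/24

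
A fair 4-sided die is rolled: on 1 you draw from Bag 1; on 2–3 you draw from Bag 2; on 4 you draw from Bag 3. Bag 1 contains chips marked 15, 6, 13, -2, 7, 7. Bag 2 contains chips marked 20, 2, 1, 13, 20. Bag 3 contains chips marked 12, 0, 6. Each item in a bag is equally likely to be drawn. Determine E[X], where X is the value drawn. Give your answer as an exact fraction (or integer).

541/60

E[X | Bag 1] = (15 + 6 + 13 − 2 + 7 + 7)/6 = 23/3
E[X | Bag 2] = (20 + 2 + 1 + 13 + 20)/5 = 56/5
E[X | Bag 3] = (12 + 0 + 6)/3 = 6
E[X] = (1/4)·23/3 + (1/2)·56/5 + (1/4)·6 = 541/60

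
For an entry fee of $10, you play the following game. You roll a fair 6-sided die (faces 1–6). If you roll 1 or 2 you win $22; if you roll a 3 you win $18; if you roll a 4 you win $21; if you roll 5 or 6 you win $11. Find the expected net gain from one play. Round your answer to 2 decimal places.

$7.50

E[payout] = (1/3)·11 + (1/6)·18 + (1/6)·21 + (1/3)·22 = 35/2
Expected profit = 35/2 − 10 = 15/2 ≈ $7.50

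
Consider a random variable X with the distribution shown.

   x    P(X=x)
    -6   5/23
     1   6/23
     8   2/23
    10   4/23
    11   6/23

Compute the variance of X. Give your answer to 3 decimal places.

44.454

E[X] = (5/23)·(-6) + (6/23)·1 + (2/23)·8 + (4/23)·10 + (6/23)·11 = 98/23
E[X²] = (5/23)·36 + (6/23)·1 + (2/23)·64 + (4/23)·100 + (6/23)·121 = 1440/23
Var(X) = 1440/23 − (98/23)² = 23516/529 ≈ 44.454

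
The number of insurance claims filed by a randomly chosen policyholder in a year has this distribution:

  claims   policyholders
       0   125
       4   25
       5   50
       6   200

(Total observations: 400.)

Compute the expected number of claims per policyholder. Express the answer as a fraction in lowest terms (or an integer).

Total = 400, so P(claims=0) = 125/400, etc.
E[X] = (5/16)·0 + (1/16)·4 + (1/8)·5 + (1/2)·6
     = 31/8

31/8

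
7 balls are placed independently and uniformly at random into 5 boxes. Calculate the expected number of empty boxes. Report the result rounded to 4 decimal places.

1.0486

Let Xⱼ=1 if box j is empty. P(Xⱼ=1) = ((5-1)/5)^7 = 16384/78125.
By linearity, E[#empty] = 5·16384/78125 = 16384/15625.
≈ 1.0486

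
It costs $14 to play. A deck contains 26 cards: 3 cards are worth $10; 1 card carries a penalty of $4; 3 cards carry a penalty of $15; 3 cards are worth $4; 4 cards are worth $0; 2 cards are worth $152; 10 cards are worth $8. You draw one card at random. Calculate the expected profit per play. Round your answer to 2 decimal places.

$0.50

E[payout] = (3/26)·10 + (1/26)·(-4) + (3/26)·(-15) + (3/26)·4 + (4/26)·0 + (2/26)·152 + (10/26)·8 = 29/2
Expected profit = 29/2 − 14 = 1/2 ≈ $0.50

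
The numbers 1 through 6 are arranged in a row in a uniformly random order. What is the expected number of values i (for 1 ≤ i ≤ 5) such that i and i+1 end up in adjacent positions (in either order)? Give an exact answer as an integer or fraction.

5/3

For each i ∈ {1,…,5}, let Xᵢ = 1 if i and i+1 are adjacent. P(Xᵢ=1) = 2·(6−1)!/6! = 2/6.
By linearity, E[ΣXᵢ] = (5)·(2/6) = 5/3.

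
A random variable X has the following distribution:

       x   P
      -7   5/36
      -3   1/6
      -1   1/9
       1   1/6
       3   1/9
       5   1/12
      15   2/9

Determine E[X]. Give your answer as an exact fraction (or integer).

8/3

E[X] = (5/36)·(-7) + (1/6)·(-3) + (1/9)·(-1) + (1/6)·1 + (1/9)·3 + (1/12)·5 + (2/9)·15
     = 8/3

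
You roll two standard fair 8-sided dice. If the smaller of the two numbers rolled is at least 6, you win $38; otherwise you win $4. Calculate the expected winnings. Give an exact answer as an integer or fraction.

281/32 dollars

E[payout] = (55/64)·4 + (9/64)·38 = 281/32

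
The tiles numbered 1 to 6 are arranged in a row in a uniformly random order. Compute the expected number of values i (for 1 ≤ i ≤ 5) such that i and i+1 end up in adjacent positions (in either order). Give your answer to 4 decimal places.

1.6667

For each i ∈ {1,…,5}, let Xᵢ = 1 if i and i+1 are adjacent. P(Xᵢ=1) = 2·(6−1)!/6! = 2/6.
By linearity, E[ΣXᵢ] = (5)·(2/6) = 5/3.
≈ 1.6667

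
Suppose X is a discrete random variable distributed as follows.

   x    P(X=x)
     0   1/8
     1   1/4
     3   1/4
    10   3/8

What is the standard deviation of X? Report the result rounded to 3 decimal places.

4.176

E[X] = 19/4, E[X²] = 40
Var(X) = E[X²] − (E[X])² = 40 − 361/16 = 279/16
SD(X) = √(279/16) ≈ 4.176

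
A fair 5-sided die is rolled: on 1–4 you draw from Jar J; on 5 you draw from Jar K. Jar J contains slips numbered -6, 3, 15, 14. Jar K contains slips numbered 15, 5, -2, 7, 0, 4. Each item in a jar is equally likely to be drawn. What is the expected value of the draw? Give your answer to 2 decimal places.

6.17

E[X | Jar J] = (-6 + 3 + 15 + 14)/4 = 13/2
E[X | Jar K] = (15 + 5 − 2 + 7 + 0 + 4)/6 = 29/6
E[X] = (4/5)·13/2 + (1/5)·29/6 = 37/6 ≈ 6.17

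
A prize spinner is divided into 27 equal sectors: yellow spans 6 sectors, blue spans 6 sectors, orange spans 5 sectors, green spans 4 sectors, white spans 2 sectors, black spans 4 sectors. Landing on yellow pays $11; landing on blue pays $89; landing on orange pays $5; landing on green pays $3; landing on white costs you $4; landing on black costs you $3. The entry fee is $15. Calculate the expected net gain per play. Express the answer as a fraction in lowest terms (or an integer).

E[payout] = (6/27)·11 + (6/27)·89 + (5/27)·5 + (4/27)·3 + (2/27)·(-4) + (4/27)·(-3) = 617/27
Expected profit = 617/27 − 15 = 212/27

212/27 dollars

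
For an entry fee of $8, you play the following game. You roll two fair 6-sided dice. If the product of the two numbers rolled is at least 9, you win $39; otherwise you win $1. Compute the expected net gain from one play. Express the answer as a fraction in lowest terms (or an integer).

127/9 dollars

E[payout] = (4/9)·1 + (5/9)·39 = 199/9
Expected profit = 199/9 − 8 = 127/9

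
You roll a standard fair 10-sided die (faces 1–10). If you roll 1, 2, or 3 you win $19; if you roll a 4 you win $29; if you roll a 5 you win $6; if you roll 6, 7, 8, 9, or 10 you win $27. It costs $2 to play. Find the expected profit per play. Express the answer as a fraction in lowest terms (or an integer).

E[payout] = (1/10)·6 + (3/10)·19 + (1/2)·27 + (1/10)·29 = 227/10
Expected profit = 227/10 − 2 = 207/10

207/10 dollars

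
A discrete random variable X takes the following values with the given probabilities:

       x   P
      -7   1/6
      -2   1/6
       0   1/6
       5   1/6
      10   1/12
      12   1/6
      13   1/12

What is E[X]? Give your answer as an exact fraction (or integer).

13/4

E[X] = (1/6)·(-7) + (1/6)·(-2) + (1/6)·0 + (1/6)·5 + (1/12)·10 + (1/6)·12 + (1/12)·13
     = 13/4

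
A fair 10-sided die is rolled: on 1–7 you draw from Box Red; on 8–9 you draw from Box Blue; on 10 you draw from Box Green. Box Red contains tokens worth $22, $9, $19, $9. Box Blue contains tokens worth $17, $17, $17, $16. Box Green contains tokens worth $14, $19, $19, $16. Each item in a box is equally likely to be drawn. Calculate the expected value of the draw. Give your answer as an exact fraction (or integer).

123/8 dollars

E[X | Box Red] = (22 + 9 + 19 + 9)/4 = 59/4
E[X | Box Blue] = (17 + 17 + 17 + 16)/4 = 67/4
E[X | Box Green] = (14 + 19 + 19 + 16)/4 = 17
E[X] = (7/10)·59/4 + (1/5)·67/4 + (1/10)·17 = 123/8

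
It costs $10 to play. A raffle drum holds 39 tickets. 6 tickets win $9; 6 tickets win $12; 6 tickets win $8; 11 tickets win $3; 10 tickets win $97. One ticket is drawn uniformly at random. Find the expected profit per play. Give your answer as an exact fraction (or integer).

E[payout] = (6/39)·9 + (6/39)·12 + (6/39)·8 + (11/39)·3 + (10/39)·97 = 1177/39
Expected profit = 1177/39 − 10 = 787/39

787/39 dollars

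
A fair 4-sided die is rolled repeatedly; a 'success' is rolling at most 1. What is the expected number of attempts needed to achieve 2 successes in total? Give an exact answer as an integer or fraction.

By linearity (sum of 2 independent geometric waits), E[trials] = 2/p = 2/(1/4) = 8.

8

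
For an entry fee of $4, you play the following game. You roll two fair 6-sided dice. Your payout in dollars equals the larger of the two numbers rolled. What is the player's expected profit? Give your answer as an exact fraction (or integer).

17/36 dollars

Distribution of the larger of the two numbers rolled: 1 w.p. 1/36, 2 w.p. 1/12, 3 w.p. 5/36, 4 w.p. 7/36, 5 w.p. 1/4, 6 w.p. 11/36
E[payout] = (1/36)·1 + (1/12)·2 + (5/36)·3 + (7/36)·4 + (1/4)·5 + (11/36)·6 = 161/36
Expected profit = 161/36 − 4 = 17/36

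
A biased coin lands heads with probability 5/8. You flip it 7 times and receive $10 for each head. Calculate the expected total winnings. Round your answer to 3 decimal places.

$43.750

E[#heads] = 7·5/8 = 35/8 (linearity over flips).
E[winnings] = 10·35/8 = 175/4.
≈ 43.750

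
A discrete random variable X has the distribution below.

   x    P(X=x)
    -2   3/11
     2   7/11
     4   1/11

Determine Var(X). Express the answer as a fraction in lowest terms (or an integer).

472/121

E[X] = (3/11)·(-2) + (7/11)·2 + (1/11)·4 = 12/11
E[X²] = (3/11)·4 + (7/11)·4 + (1/11)·16 = 56/11
Var(X) = 56/11 − (12/11)² = 472/121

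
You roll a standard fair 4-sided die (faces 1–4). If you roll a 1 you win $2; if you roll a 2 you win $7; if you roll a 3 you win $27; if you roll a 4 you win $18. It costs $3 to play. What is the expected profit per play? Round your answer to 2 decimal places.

$10.50

E[payout] = (1/4)·2 + (1/4)·7 + (1/4)·18 + (1/4)·27 = 27/2
Expected profit = 27/2 − 3 = 21/2 ≈ $10.50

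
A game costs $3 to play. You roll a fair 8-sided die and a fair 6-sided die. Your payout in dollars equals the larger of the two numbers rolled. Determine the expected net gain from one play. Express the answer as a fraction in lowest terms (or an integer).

Distribution of the larger of the two numbers rolled: 1 w.p. 1/48, 2 w.p. 1/16, 3 w.p. 5/48, 4 w.p. 7/48, 5 w.p. 3/16, 6 w.p. 11/48, …
E[payout] = (1/48)·1 + (1/16)·2 + (5/48)·3 + (7/48)·4 + (3/16)·5 + (11/48)·6 + (1/8)·7 + (1/8)·8 = 251/48
Expected profit = 251/48 − 3 = 107/48

107/48 dollars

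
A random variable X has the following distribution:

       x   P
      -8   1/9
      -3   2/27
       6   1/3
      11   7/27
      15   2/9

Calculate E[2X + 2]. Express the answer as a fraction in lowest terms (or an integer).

436/27

E[2x+2] = (1/9)·(-14) + (2/27)·(-4) + (1/3)·14 + (7/27)·24 + (2/9)·32
     = 436/27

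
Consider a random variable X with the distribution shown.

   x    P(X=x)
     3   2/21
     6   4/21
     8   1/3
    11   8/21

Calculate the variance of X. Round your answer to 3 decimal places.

6.490

E[X] = (2/21)·3 + (4/21)·6 + (1/3)·8 + (8/21)·11 = 58/7
E[X²] = (2/21)·9 + (4/21)·36 + (1/3)·64 + (8/21)·121 = 526/7
Var(X) = 526/7 − (58/7)² = 318/49 ≈ 6.490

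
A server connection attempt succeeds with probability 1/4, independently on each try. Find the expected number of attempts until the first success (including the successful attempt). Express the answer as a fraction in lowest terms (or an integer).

4

For a geometric distribution, E[trials] = 1/p = 1/(1/4) = 4.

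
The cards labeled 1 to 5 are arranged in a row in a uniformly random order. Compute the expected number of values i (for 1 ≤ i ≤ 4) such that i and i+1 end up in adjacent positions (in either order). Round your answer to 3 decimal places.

1.600

For each i ∈ {1,…,4}, let Xᵢ = 1 if i and i+1 are adjacent. P(Xᵢ=1) = 2·(5−1)!/5! = 2/5.
By linearity, E[ΣXᵢ] = (4)·(2/5) = 8/5.
≈ 1.600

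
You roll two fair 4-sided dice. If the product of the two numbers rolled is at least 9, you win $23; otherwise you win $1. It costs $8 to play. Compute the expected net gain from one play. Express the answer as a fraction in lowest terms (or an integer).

-3/2 dollars

E[payout] = (3/4)·1 + (1/4)·23 = 13/2
Expected profit = 13/2 − 8 = -3/2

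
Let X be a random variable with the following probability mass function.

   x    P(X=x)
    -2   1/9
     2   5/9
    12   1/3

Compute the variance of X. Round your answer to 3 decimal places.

26.765

E[X] = (1/9)·(-2) + (5/9)·2 + (1/3)·12 = 44/9
E[X²] = (1/9)·4 + (5/9)·4 + (1/3)·144 = 152/3
Var(X) = 152/3 − (44/9)² = 2168/81 ≈ 26.765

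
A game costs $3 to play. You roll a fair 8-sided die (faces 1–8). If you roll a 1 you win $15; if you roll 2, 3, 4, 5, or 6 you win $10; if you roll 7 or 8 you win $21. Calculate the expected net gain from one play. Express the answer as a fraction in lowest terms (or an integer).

83/8 dollars

E[payout] = (5/8)·10 + (1/8)·15 + (1/4)·21 = 107/8
Expected profit = 107/8 − 3 = 83/8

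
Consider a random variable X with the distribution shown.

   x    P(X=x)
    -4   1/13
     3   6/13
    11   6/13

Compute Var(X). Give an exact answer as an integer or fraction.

3948/169

E[X] = (1/13)·(-4) + (6/13)·3 + (6/13)·11 = 80/13
E[X²] = (1/13)·16 + (6/13)·9 + (6/13)·121 = 796/13
Var(X) = 796/13 − (80/13)² = 3948/169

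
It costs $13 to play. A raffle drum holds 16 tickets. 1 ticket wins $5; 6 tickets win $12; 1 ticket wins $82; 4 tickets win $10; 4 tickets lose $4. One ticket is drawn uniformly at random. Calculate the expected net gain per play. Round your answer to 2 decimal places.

-$1.56

E[payout] = (1/16)·5 + (6/16)·12 + (1/16)·82 + (4/16)·10 + (4/16)·(-4) = 183/16
Expected profit = 183/16 − 13 = -25/16 ≈ -$1.56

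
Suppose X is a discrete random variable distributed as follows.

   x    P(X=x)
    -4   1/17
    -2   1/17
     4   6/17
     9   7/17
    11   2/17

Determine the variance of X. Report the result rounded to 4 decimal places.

17.7024

E[X] = (1/17)·(-4) + (1/17)·(-2) + (6/17)·4 + (7/17)·9 + (2/17)·11 = 103/17
E[X²] = (1/17)·16 + (1/17)·4 + (6/17)·16 + (7/17)·81 + (2/17)·121 = 925/17
Var(X) = 925/17 − (103/17)² = 5116/289 ≈ 17.7024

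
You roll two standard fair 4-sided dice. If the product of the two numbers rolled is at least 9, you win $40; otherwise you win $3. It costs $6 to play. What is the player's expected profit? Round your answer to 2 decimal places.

$6.25

E[payout] = (3/4)·3 + (1/4)·40 = 49/4
Expected profit = 49/4 − 6 = 25/4 ≈ $6.25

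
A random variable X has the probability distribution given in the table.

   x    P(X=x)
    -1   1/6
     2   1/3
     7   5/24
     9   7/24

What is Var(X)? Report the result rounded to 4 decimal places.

14.3264

E[X] = (1/6)·(-1) + (1/3)·2 + (5/24)·7 + (7/24)·9 = 55/12
E[X²] = (1/6)·1 + (1/3)·4 + (5/24)·49 + (7/24)·81 = 106/3
Var(X) = 106/3 − (55/12)² = 2063/144 ≈ 14.3264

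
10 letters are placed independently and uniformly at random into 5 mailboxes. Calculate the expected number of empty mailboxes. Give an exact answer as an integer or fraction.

1048576/1953125

Let Xⱼ=1 if mailbox j is empty. P(Xⱼ=1) = ((5-1)/5)^10 = 1048576/9765625.
By linearity, E[#empty] = 5·1048576/9765625 = 1048576/1953125.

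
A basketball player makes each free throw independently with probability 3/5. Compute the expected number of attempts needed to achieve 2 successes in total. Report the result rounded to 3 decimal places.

3.333

By linearity (sum of 2 independent geometric waits), E[trials] = 2/p = 2/(3/5) = 10/3.
≈ 3.333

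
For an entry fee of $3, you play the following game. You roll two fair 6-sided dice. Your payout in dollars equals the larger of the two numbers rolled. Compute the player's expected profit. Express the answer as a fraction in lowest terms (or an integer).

Distribution of the larger of the two numbers rolled: 1 w.p. 1/36, 2 w.p. 1/12, 3 w.p. 5/36, 4 w.p. 7/36, 5 w.p. 1/4, 6 w.p. 11/36
E[payout] = (1/36)·1 + (1/12)·2 + (5/36)·3 + (7/36)·4 + (1/4)·5 + (11/36)·6 = 161/36
Expected profit = 161/36 − 3 = 53/36

53/36 dollars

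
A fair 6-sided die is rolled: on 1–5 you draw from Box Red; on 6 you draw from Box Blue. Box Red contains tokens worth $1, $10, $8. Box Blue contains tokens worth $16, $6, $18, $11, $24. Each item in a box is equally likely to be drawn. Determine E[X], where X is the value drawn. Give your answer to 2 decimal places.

E[X | Box Red] = (1 + 10 + 8)/3 = 19/3
E[X | Box Blue] = (16 + 6 + 18 + 11 + 24)/5 = 15
E[X] = (5/6)·19/3 + (1/6)·15 = 70/9 ≈ 7.78

$7.78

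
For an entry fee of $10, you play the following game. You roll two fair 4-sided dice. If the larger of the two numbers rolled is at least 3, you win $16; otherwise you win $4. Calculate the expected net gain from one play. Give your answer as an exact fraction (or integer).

$3

E[payout] = (1/4)·4 + (3/4)·16 = 13
Expected profit = 13 − 10 = 3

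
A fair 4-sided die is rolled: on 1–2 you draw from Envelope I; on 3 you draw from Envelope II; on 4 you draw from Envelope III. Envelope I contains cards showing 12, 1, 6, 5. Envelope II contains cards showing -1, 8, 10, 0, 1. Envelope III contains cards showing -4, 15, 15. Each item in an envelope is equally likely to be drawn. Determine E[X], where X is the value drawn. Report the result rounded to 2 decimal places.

6.07

E[X | Envelope I] = (12 + 1 + 6 + 5)/4 = 6
E[X | Envelope II] = (-1 + 8 + 10 + 0 + 1)/5 = 18/5
E[X | Envelope III] = (-4 + 15 + 15)/3 = 26/3
E[X] = (1/2)·6 + (1/4)·18/5 + (1/4)·26/3 = 91/15 ≈ 6.07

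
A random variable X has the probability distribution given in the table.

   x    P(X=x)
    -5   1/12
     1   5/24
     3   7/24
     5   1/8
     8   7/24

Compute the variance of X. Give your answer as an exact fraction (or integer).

2605/192

E[X] = (1/12)·(-5) + (5/24)·1 + (7/24)·3 + (1/8)·5 + (7/24)·8 = 29/8
E[X²] = (1/12)·25 + (5/24)·1 + (7/24)·9 + (1/8)·25 + (7/24)·64 = 641/24
Var(X) = 641/24 − (29/8)² = 2605/192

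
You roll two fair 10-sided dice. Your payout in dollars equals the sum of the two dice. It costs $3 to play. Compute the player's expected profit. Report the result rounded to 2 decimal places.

$8.00

Distribution of the sum of the two dice: 2 w.p. 1/100, 3 w.p. 1/50, 4 w.p. 3/100, 5 w.p. 1/25, 6 w.p. 1/20, 7 w.p. 3/50, …
E[payout] = (1/100)·2 + (1/50)·3 + (3/100)·4 + (1/25)·5 + (1/20)·6 + (3/50)·7 + (7/100)·8 + (2/25)·9 + (9/100)·10 + (1/10)·11 + (9/100)·12 + (2/25)·13 + (7/100)·14 + (3/50)·15 + (1/20)·16 + (1/25)·17 + (3/100)·18 + (1/50)·19 + (1/100)·20 = 11
Expected profit = 11 − 3 = 8 ≈ $8.00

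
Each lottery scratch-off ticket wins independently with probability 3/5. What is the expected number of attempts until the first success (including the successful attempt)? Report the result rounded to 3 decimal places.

1.667

For a geometric distribution, E[trials] = 1/p = 1/(3/5) = 5/3.
≈ 1.667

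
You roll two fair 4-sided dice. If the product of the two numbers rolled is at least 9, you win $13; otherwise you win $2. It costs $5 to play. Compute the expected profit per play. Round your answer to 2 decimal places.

-$0.25

E[payout] = (3/4)·2 + (1/4)·13 = 19/4
Expected profit = 19/4 − 5 = -1/4 ≈ -$0.25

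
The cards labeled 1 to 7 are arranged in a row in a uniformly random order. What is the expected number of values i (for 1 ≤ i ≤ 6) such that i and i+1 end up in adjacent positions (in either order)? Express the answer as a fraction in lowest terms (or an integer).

12/7

For each i ∈ {1,…,6}, let Xᵢ = 1 if i and i+1 are adjacent. P(Xᵢ=1) = 2·(7−1)!/7! = 2/7.
By linearity, E[ΣXᵢ] = (6)·(2/7) = 12/7.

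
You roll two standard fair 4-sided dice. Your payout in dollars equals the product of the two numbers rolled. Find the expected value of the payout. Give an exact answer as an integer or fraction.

25/4 dollars

Distribution of the product of the two numbers rolled: 1 w.p. 1/16, 2 w.p. 1/8, 3 w.p. 1/8, 4 w.p. 3/16, 6 w.p. 1/8, 8 w.p. 1/8, …
E[payout] = (1/16)·1 + (1/8)·2 + (1/8)·3 + (3/16)·4 + (1/8)·6 + (1/8)·8 + (1/16)·9 + (1/8)·12 + (1/16)·16 = 25/4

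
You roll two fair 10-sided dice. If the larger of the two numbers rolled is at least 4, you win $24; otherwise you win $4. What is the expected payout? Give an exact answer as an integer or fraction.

111/5 dollars

E[payout] = (9/100)·4 + (91/100)·24 = 111/5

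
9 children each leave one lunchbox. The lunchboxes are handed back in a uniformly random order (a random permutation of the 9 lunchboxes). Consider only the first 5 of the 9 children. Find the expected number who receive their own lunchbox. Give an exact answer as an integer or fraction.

5/9

Let Xᵢ = 1 if person i gets their own lunchbox. For each i, P(Xᵢ=1) = 1/9.
By linearity of expectation, E[X₁+…+X_5] = 5·(1/9) = 5/9.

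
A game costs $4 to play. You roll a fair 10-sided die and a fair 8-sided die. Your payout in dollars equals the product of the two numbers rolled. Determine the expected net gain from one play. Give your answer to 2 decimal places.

$20.75

Distribution of the product of the two numbers rolled: 1 w.p. 1/80, 2 w.p. 1/40, 3 w.p. 1/40, 4 w.p. 3/80, 5 w.p. 1/40, 6 w.p. 1/20, …
E[payout] = (1/80)·1 + (1/40)·2 + (1/40)·3 + (3/80)·4 + (1/40)·5 + (1/20)·6 + (1/40)·7 + (1/20)·8 + (1/40)·9 + (3/80)·10 + (1/20)·12 + (1/40)·14 + (1/40)·15 + (3/80)·16 + (3/80)·18 + (3/80)·20 + (1/40)·21 + (1/20)·24 + (1/80)·25 + (1/80)·27 + (1/40)·28 + (3/80)·30 + (1/40)·32 + (1/40)·35 + (1/40)·36 + (3/80)·40 + (1/40)·42 + (1/80)·45 + (1/40)·48 + (1/80)·49 + (1/80)·50 + (1/80)·54 + (1/40)·56 + (1/80)·60 + (1/80)·63 + (1/80)·64 + (1/80)·70 + (1/80)·72 + (1/80)·80 = 99/4
Expected profit = 99/4 − 4 = 83/4 ≈ $20.75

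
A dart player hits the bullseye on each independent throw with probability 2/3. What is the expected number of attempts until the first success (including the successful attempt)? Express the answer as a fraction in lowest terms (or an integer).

3/2

For a geometric distribution, E[trials] = 1/p = 1/(2/3) = 3/2.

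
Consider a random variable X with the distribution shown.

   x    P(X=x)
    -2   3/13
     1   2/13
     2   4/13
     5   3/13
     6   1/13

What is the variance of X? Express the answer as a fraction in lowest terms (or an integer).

E[X] = (3/13)·(-2) + (2/13)·1 + (4/13)·2 + (3/13)·5 + (1/13)·6 = 25/13
E[X²] = (3/13)·4 + (2/13)·1 + (4/13)·4 + (3/13)·25 + (1/13)·36 = 141/13
Var(X) = 141/13 − (25/13)² = 1208/169

1208/169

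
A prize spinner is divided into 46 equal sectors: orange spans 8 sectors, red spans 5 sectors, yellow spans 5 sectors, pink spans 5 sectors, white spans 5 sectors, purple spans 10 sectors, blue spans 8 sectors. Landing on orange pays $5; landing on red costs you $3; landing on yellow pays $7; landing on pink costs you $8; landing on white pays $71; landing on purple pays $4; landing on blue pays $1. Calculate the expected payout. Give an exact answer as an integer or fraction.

E[payout] = (8/46)·5 + (5/46)·(-3) + (5/46)·7 + (5/46)·(-8) + (5/46)·71 + (10/46)·4 + (8/46)·1 = 423/46

423/46 dollars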